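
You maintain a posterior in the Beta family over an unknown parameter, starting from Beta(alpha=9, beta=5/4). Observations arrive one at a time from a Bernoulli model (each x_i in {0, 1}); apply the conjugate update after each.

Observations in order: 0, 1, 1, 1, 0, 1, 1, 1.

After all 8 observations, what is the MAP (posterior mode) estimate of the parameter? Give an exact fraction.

56/65

obs 1: x=0 → posterior Beta(9, 9/4)
obs 2: x=1 → posterior Beta(10, 9/4)
obs 3: x=1 → posterior Beta(11, 9/4)
obs 4: x=1 → posterior Beta(12, 9/4)
obs 5: x=0 → posterior Beta(12, 13/4)
obs 6: x=1 → posterior Beta(13, 13/4)
obs 7: x=1 → posterior Beta(14, 13/4)
obs 8: x=1 → posterior Beta(15, 13/4)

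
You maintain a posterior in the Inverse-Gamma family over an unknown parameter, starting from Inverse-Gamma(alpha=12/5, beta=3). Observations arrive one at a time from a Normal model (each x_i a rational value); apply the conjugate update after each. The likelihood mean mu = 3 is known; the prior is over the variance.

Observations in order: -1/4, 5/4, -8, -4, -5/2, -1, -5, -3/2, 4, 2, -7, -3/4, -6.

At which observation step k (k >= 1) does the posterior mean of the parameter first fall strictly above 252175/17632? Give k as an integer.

k = 3

obs 1: x=-1/4 → posterior Inverse-Gamma(29/10, 265/32)
obs 2: x=5/4 → posterior Inverse-Gamma(17/5, 157/16)
obs 3: x=-8 → posterior Inverse-Gamma(39/10, 1125/16)
obs 4: x=-4 → posterior Inverse-Gamma(22/5, 1517/16)
obs 5: x=-5/2 → posterior Inverse-Gamma(49/10, 1759/16)
obs 6: x=-1 → posterior Inverse-Gamma(27/5, 1887/16)
obs 7: x=-5 → posterior Inverse-Gamma(59/10, 2399/16)
obs 8: x=-3/2 → posterior Inverse-Gamma(32/5, 2561/16)
obs 9: x=4 → posterior Inverse-Gamma(69/10, 2569/16)
obs 10: x=2 → posterior Inverse-Gamma(37/5, 2577/16)
obs 11: x=-7 → posterior Inverse-Gamma(79/10, 3377/16)
obs 12: x=-3/4 → posterior Inverse-Gamma(42/5, 6979/32)
obs 13: x=-6 → posterior Inverse-Gamma(89/10, 8275/32)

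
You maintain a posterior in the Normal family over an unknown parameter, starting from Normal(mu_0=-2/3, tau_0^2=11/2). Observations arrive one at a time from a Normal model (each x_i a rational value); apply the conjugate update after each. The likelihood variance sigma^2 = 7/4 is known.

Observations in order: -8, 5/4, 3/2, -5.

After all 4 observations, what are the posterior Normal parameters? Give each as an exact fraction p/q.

mu_0=-1381/570, tau_0^2=77/190

obs 1: x=-8 → posterior Normal(-542/87, 77/58)
obs 2: x=5/4 → posterior Normal(-919/306, 77/102)
obs 3: x=3/2 → posterior Normal(-721/438, 77/146)
obs 4: x=-5 → posterior Normal(-1381/570, 77/190)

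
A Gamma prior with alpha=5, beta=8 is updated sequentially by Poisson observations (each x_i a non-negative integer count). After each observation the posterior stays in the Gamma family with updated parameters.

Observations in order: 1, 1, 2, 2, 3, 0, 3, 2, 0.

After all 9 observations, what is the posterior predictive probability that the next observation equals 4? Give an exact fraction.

1748814867036881941256924195/74347713614021927913318776832

obs 1: x=1 → posterior Gamma(6, 9)
obs 2: x=1 → posterior Gamma(7, 10)
obs 3: x=2 → posterior Gamma(9, 11)
obs 4: x=2 → posterior Gamma(11, 12)
obs 5: x=3 → posterior Gamma(14, 13)
obs 6: x=0 → posterior Gamma(14, 14)
obs 7: x=3 → posterior Gamma(17, 15)
obs 8: x=2 → posterior Gamma(19, 16)
obs 9: x=0 → posterior Gamma(19, 17)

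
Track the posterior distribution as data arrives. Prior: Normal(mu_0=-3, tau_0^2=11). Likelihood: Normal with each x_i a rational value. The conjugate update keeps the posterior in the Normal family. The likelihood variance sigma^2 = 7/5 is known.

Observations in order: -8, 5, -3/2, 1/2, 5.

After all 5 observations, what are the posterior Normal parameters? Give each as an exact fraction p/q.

obs 1: x=-8 → posterior Normal(-461/62, 77/62)
obs 2: x=5 → posterior Normal(-62/39, 77/117)
obs 3: x=-3/2 → posterior Normal(-537/344, 77/172)
obs 4: x=1/2 → posterior Normal(-241/227, 77/227)
obs 5: x=5 → posterior Normal(17/141, 77/282)

mu_0=17/141, tau_0^2=77/282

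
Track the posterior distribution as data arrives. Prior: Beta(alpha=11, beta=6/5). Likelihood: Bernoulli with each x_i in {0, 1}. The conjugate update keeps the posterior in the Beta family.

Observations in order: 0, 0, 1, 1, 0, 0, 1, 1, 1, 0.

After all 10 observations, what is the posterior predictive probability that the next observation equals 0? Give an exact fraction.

obs 1: x=0 → posterior Beta(11, 11/5)
obs 2: x=0 → posterior Beta(11, 16/5)
obs 3: x=1 → posterior Beta(12, 16/5)
obs 4: x=1 → posterior Beta(13, 16/5)
obs 5: x=0 → posterior Beta(13, 21/5)
obs 6: x=0 → posterior Beta(13, 26/5)
obs 7: x=1 → posterior Beta(14, 26/5)
obs 8: x=1 → posterior Beta(15, 26/5)
obs 9: x=1 → posterior Beta(16, 26/5)
obs 10: x=0 → posterior Beta(16, 31/5)

31/111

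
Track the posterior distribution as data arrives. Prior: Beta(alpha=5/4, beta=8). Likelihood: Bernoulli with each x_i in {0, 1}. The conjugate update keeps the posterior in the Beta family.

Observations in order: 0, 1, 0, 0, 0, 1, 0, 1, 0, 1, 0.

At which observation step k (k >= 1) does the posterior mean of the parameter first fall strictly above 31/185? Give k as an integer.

k = 2

obs 1: x=0 → posterior Beta(5/4, 9)
obs 2: x=1 → posterior Beta(9/4, 9)
obs 3: x=0 → posterior Beta(9/4, 10)
obs 4: x=0 → posterior Beta(9/4, 11)
obs 5: x=0 → posterior Beta(9/4, 12)
obs 6: x=1 → posterior Beta(13/4, 12)
obs 7: x=0 → posterior Beta(13/4, 13)
obs 8: x=1 → posterior Beta(17/4, 13)
obs 9: x=0 → posterior Beta(17/4, 14)
obs 10: x=1 → posterior Beta(21/4, 14)
obs 11: x=0 → posterior Beta(21/4, 15)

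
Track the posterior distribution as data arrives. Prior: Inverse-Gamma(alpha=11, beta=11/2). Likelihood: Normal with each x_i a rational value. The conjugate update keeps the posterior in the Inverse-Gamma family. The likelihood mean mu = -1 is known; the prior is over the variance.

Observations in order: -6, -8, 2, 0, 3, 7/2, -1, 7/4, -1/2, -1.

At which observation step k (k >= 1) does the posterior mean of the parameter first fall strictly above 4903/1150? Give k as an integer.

obs 1: x=-6 → posterior Inverse-Gamma(23/2, 18)
obs 2: x=-8 → posterior Inverse-Gamma(12, 85/2)
obs 3: x=2 → posterior Inverse-Gamma(25/2, 47)
obs 4: x=0 → posterior Inverse-Gamma(13, 95/2)
obs 5: x=3 → posterior Inverse-Gamma(27/2, 111/2)
obs 6: x=7/2 → posterior Inverse-Gamma(14, 525/8)
obs 7: x=-1 → posterior Inverse-Gamma(29/2, 525/8)
obs 8: x=7/4 → posterior Inverse-Gamma(15, 2221/32)
obs 9: x=-1/2 → posterior Inverse-Gamma(31/2, 2225/32)
obs 10: x=-1 → posterior Inverse-Gamma(16, 2225/32)

k = 5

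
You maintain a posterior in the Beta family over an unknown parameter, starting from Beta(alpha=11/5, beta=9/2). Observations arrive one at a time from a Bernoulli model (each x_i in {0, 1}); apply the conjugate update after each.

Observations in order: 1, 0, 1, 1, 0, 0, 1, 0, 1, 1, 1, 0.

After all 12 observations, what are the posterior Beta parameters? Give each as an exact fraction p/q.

alpha=46/5, beta=19/2

obs 1: x=1 → posterior Beta(16/5, 9/2)
obs 2: x=0 → posterior Beta(16/5, 11/2)
obs 3: x=1 → posterior Beta(21/5, 11/2)
obs 4: x=1 → posterior Beta(26/5, 11/2)
obs 5: x=0 → posterior Beta(26/5, 13/2)
obs 6: x=0 → posterior Beta(26/5, 15/2)
obs 7: x=1 → posterior Beta(31/5, 15/2)
obs 8: x=0 → posterior Beta(31/5, 17/2)
obs 9: x=1 → posterior Beta(36/5, 17/2)
obs 10: x=1 → posterior Beta(41/5, 17/2)
obs 11: x=1 → posterior Beta(46/5, 17/2)
obs 12: x=0 → posterior Beta(46/5, 19/2)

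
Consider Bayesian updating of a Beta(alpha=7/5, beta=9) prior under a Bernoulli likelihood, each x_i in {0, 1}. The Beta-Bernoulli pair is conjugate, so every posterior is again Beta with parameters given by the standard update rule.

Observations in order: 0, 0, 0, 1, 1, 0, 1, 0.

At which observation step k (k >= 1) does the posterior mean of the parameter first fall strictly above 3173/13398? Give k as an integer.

k = 7

obs 1: x=0 → posterior Beta(7/5, 10)
obs 2: x=0 → posterior Beta(7/5, 11)
obs 3: x=0 → posterior Beta(7/5, 12)
obs 4: x=1 → posterior Beta(12/5, 12)
obs 5: x=1 → posterior Beta(17/5, 12)
obs 6: x=0 → posterior Beta(17/5, 13)
obs 7: x=1 → posterior Beta(22/5, 13)
obs 8: x=0 → posterior Beta(22/5, 14)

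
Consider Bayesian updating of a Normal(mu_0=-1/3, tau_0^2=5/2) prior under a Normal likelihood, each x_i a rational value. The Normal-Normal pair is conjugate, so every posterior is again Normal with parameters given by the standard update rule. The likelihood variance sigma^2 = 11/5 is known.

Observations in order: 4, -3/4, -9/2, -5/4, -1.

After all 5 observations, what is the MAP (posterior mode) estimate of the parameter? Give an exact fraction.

obs 1: x=4 → posterior Normal(278/141, 55/47)
obs 2: x=-3/4 → posterior Normal(887/864, 55/72)
obs 3: x=-9/2 → posterior Normal(-463/1164, 55/97)
obs 4: x=-5/4 → posterior Normal(-419/732, 55/122)
obs 5: x=-1 → posterior Normal(-569/882, 55/147)

-569/882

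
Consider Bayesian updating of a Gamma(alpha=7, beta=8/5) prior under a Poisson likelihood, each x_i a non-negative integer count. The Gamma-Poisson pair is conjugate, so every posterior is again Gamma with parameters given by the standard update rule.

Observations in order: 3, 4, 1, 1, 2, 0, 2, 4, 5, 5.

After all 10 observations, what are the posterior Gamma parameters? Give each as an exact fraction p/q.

obs 1: x=3 → posterior Gamma(10, 13/5)
obs 2: x=4 → posterior Gamma(14, 18/5)
obs 3: x=1 → posterior Gamma(15, 23/5)
obs 4: x=1 → posterior Gamma(16, 28/5)
obs 5: x=2 → posterior Gamma(18, 33/5)
obs 6: x=0 → posterior Gamma(18, 38/5)
obs 7: x=2 → posterior Gamma(20, 43/5)
obs 8: x=4 → posterior Gamma(24, 48/5)
obs 9: x=5 → posterior Gamma(29, 53/5)
obs 10: x=5 → posterior Gamma(34, 58/5)

alpha=34, beta=58/5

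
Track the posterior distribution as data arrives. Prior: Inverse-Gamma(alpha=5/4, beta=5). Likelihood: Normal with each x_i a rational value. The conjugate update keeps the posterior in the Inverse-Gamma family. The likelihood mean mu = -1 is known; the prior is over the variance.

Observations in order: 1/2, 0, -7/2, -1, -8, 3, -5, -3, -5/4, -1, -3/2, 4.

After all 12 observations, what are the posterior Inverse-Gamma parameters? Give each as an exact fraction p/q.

alpha=29/4, beta=2077/32

obs 1: x=1/2 → posterior Inverse-Gamma(7/4, 49/8)
obs 2: x=0 → posterior Inverse-Gamma(9/4, 53/8)
obs 3: x=-7/2 → posterior Inverse-Gamma(11/4, 39/4)
obs 4: x=-1 → posterior Inverse-Gamma(13/4, 39/4)
obs 5: x=-8 → posterior Inverse-Gamma(15/4, 137/4)
obs 6: x=3 → posterior Inverse-Gamma(17/4, 169/4)
obs 7: x=-5 → posterior Inverse-Gamma(19/4, 201/4)
obs 8: x=-3 → posterior Inverse-Gamma(21/4, 209/4)
obs 9: x=-5/4 → posterior Inverse-Gamma(23/4, 1673/32)
obs 10: x=-1 → posterior Inverse-Gamma(25/4, 1673/32)
obs 11: x=-3/2 → posterior Inverse-Gamma(27/4, 1677/32)
obs 12: x=4 → posterior Inverse-Gamma(29/4, 2077/32)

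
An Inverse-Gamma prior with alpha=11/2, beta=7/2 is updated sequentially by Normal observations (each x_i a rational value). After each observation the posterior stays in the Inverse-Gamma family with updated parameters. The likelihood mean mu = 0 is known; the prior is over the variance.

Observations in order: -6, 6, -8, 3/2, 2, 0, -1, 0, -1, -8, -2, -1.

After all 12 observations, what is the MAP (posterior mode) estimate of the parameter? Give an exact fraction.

881/100

obs 1: x=-6 → posterior Inverse-Gamma(6, 43/2)
obs 2: x=6 → posterior Inverse-Gamma(13/2, 79/2)
obs 3: x=-8 → posterior Inverse-Gamma(7, 143/2)
obs 4: x=3/2 → posterior Inverse-Gamma(15/2, 581/8)
obs 5: x=2 → posterior Inverse-Gamma(8, 597/8)
obs 6: x=0 → posterior Inverse-Gamma(17/2, 597/8)
obs 7: x=-1 → posterior Inverse-Gamma(9, 601/8)
obs 8: x=0 → posterior Inverse-Gamma(19/2, 601/8)
obs 9: x=-1 → posterior Inverse-Gamma(10, 605/8)
obs 10: x=-8 → posterior Inverse-Gamma(21/2, 861/8)
obs 11: x=-2 → posterior Inverse-Gamma(11, 877/8)
obs 12: x=-1 → posterior Inverse-Gamma(23/2, 881/8)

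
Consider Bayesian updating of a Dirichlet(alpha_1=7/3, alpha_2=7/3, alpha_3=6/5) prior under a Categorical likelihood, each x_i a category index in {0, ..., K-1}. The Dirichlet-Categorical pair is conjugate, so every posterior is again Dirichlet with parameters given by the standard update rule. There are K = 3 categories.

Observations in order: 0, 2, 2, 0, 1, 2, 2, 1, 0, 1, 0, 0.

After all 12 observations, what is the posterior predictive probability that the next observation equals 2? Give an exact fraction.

obs 1: x=0 → posterior Dirichlet(10/3, 7/3, 6/5)
obs 2: x=2 → posterior Dirichlet(10/3, 7/3, 11/5)
obs 3: x=2 → posterior Dirichlet(10/3, 7/3, 16/5)
obs 4: x=0 → posterior Dirichlet(13/3, 7/3, 16/5)
obs 5: x=1 → posterior Dirichlet(13/3, 10/3, 16/5)
obs 6: x=2 → posterior Dirichlet(13/3, 10/3, 21/5)
obs 7: x=2 → posterior Dirichlet(13/3, 10/3, 26/5)
obs 8: x=1 → posterior Dirichlet(13/3, 13/3, 26/5)
obs 9: x=0 → posterior Dirichlet(16/3, 13/3, 26/5)
obs 10: x=1 → posterior Dirichlet(16/3, 16/3, 26/5)
obs 11: x=0 → posterior Dirichlet(19/3, 16/3, 26/5)
obs 12: x=0 → posterior Dirichlet(22/3, 16/3, 26/5)

39/134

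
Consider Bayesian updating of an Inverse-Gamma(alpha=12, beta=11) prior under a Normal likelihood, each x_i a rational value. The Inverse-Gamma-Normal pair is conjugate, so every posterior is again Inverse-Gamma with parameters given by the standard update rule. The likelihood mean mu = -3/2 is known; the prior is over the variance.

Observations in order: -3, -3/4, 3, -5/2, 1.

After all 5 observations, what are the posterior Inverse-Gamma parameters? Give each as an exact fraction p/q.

obs 1: x=-3 → posterior Inverse-Gamma(25/2, 97/8)
obs 2: x=-3/4 → posterior Inverse-Gamma(13, 397/32)
obs 3: x=3 → posterior Inverse-Gamma(27/2, 721/32)
obs 4: x=-5/2 → posterior Inverse-Gamma(14, 737/32)
obs 5: x=1 → posterior Inverse-Gamma(29/2, 837/32)

alpha=29/2, beta=837/32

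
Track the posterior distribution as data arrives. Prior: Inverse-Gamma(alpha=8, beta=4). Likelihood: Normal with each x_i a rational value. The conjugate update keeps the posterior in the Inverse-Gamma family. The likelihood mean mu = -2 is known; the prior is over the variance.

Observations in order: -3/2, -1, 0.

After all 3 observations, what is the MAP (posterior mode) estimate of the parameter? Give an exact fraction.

53/84

obs 1: x=-3/2 → posterior Inverse-Gamma(17/2, 33/8)
obs 2: x=-1 → posterior Inverse-Gamma(9, 37/8)
obs 3: x=0 → posterior Inverse-Gamma(19/2, 53/8)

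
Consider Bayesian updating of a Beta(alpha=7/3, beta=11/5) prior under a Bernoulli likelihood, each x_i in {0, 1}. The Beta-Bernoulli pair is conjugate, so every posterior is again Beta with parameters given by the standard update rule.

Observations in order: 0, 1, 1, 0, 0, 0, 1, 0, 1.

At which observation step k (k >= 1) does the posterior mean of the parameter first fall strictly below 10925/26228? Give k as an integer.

obs 1: x=0 → posterior Beta(7/3, 16/5)
obs 2: x=1 → posterior Beta(10/3, 16/5)
obs 3: x=1 → posterior Beta(13/3, 16/5)
obs 4: x=0 → posterior Beta(13/3, 21/5)
obs 5: x=0 → posterior Beta(13/3, 26/5)
obs 6: x=0 → posterior Beta(13/3, 31/5)
obs 7: x=1 → posterior Beta(16/3, 31/5)
obs 8: x=0 → posterior Beta(16/3, 36/5)
obs 9: x=1 → posterior Beta(19/3, 36/5)

k = 6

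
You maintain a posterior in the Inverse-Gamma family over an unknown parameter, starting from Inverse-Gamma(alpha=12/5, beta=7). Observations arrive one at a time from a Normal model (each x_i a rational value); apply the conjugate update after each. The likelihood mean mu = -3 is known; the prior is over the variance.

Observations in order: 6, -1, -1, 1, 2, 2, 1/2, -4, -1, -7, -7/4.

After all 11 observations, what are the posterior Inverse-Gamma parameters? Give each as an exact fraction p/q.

obs 1: x=6 → posterior Inverse-Gamma(29/10, 95/2)
obs 2: x=-1 → posterior Inverse-Gamma(17/5, 99/2)
obs 3: x=-1 → posterior Inverse-Gamma(39/10, 103/2)
obs 4: x=1 → posterior Inverse-Gamma(22/5, 119/2)
obs 5: x=2 → posterior Inverse-Gamma(49/10, 72)
obs 6: x=2 → posterior Inverse-Gamma(27/5, 169/2)
obs 7: x=1/2 → posterior Inverse-Gamma(59/10, 725/8)
obs 8: x=-4 → posterior Inverse-Gamma(32/5, 729/8)
obs 9: x=-1 → posterior Inverse-Gamma(69/10, 745/8)
obs 10: x=-7 → posterior Inverse-Gamma(37/5, 809/8)
obs 11: x=-7/4 → posterior Inverse-Gamma(79/10, 3261/32)

alpha=79/10, beta=3261/32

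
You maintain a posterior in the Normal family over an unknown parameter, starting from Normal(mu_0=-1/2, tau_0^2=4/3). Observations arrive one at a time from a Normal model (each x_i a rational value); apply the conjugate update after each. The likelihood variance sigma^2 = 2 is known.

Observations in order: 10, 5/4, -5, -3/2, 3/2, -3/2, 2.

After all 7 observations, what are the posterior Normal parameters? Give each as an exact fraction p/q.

mu_0=12/17, tau_0^2=4/17

obs 1: x=10 → posterior Normal(37/10, 4/5)
obs 2: x=5/4 → posterior Normal(3, 4/7)
obs 3: x=-5 → posterior Normal(11/9, 4/9)
obs 4: x=-3/2 → posterior Normal(8/11, 4/11)
obs 5: x=3/2 → posterior Normal(11/13, 4/13)
obs 6: x=-3/2 → posterior Normal(8/15, 4/15)
obs 7: x=2 → posterior Normal(12/17, 4/17)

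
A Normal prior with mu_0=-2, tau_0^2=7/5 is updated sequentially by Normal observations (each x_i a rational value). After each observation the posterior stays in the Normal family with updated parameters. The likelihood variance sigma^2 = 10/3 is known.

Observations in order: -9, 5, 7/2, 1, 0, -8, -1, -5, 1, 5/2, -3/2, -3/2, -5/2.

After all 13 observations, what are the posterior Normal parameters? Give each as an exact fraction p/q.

obs 1: x=-9 → posterior Normal(-289/71, 70/71)
obs 2: x=5 → posterior Normal(-2, 35/46)
obs 3: x=7/2 → posterior Normal(-221/226, 70/113)
obs 4: x=1 → posterior Normal(-179/268, 35/67)
obs 5: x=0 → posterior Normal(-179/310, 14/31)
obs 6: x=-8 → posterior Normal(-515/352, 35/88)
obs 7: x=-1 → posterior Normal(-557/394, 70/197)
obs 8: x=-5 → posterior Normal(-767/436, 35/109)
obs 9: x=1 → posterior Normal(-725/478, 70/239)
obs 10: x=5/2 → posterior Normal(-31/26, 7/26)
obs 11: x=-3/2 → posterior Normal(-683/562, 70/281)
obs 12: x=-3/2 → posterior Normal(-373/302, 35/151)
obs 13: x=-5/2 → posterior Normal(-851/646, 70/323)

mu_0=-851/646, tau_0^2=70/323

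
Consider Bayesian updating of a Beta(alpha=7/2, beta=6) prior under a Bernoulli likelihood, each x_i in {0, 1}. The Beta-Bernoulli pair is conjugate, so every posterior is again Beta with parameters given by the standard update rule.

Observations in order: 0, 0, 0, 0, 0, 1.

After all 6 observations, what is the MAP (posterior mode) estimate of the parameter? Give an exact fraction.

obs 1: x=0 → posterior Beta(7/2, 7)
obs 2: x=0 → posterior Beta(7/2, 8)
obs 3: x=0 → posterior Beta(7/2, 9)
obs 4: x=0 → posterior Beta(7/2, 10)
obs 5: x=0 → posterior Beta(7/2, 11)
obs 6: x=1 → posterior Beta(9/2, 11)

7/27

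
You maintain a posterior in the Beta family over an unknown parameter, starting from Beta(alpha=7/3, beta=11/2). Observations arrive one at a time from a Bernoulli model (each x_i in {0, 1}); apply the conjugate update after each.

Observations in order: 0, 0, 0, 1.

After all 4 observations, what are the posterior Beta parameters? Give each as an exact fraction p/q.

obs 1: x=0 → posterior Beta(7/3, 13/2)
obs 2: x=0 → posterior Beta(7/3, 15/2)
obs 3: x=0 → posterior Beta(7/3, 17/2)
obs 4: x=1 → posterior Beta(10/3, 17/2)

alpha=10/3, beta=17/2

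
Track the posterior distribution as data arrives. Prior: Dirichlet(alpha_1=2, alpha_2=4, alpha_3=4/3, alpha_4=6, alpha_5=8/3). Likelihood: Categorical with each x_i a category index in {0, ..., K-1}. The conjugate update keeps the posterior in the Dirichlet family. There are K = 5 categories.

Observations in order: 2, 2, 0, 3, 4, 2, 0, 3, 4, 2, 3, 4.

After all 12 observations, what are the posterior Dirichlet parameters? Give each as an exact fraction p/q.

alpha_1=4, alpha_2=4, alpha_3=16/3, alpha_4=9, alpha_5=17/3

obs 1: x=2 → posterior Dirichlet(2, 4, 7/3, 6, 8/3)
obs 2: x=2 → posterior Dirichlet(2, 4, 10/3, 6, 8/3)
obs 3: x=0 → posterior Dirichlet(3, 4, 10/3, 6, 8/3)
obs 4: x=3 → posterior Dirichlet(3, 4, 10/3, 7, 8/3)
obs 5: x=4 → posterior Dirichlet(3, 4, 10/3, 7, 11/3)
obs 6: x=2 → posterior Dirichlet(3, 4, 13/3, 7, 11/3)
obs 7: x=0 → posterior Dirichlet(4, 4, 13/3, 7, 11/3)
obs 8: x=3 → posterior Dirichlet(4, 4, 13/3, 8, 11/3)
obs 9: x=4 → posterior Dirichlet(4, 4, 13/3, 8, 14/3)
obs 10: x=2 → posterior Dirichlet(4, 4, 16/3, 8, 14/3)
obs 11: x=3 → posterior Dirichlet(4, 4, 16/3, 9, 14/3)
obs 12: x=4 → posterior Dirichlet(4, 4, 16/3, 9, 17/3)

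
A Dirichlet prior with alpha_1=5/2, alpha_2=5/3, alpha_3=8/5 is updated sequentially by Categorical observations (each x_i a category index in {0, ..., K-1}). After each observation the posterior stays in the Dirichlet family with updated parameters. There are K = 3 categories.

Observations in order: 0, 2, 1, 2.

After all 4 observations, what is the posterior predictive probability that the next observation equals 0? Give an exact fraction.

obs 1: x=0 → posterior Dirichlet(7/2, 5/3, 8/5)
obs 2: x=2 → posterior Dirichlet(7/2, 5/3, 13/5)
obs 3: x=1 → posterior Dirichlet(7/2, 8/3, 13/5)
obs 4: x=2 → posterior Dirichlet(7/2, 8/3, 18/5)

105/293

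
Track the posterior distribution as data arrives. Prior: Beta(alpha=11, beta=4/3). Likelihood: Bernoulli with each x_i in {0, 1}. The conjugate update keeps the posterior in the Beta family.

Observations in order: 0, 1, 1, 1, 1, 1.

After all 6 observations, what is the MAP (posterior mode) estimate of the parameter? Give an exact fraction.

45/49

obs 1: x=0 → posterior Beta(11, 7/3)
obs 2: x=1 → posterior Beta(12, 7/3)
obs 3: x=1 → posterior Beta(13, 7/3)
obs 4: x=1 → posterior Beta(14, 7/3)
obs 5: x=1 → posterior Beta(15, 7/3)
obs 6: x=1 → posterior Beta(16, 7/3)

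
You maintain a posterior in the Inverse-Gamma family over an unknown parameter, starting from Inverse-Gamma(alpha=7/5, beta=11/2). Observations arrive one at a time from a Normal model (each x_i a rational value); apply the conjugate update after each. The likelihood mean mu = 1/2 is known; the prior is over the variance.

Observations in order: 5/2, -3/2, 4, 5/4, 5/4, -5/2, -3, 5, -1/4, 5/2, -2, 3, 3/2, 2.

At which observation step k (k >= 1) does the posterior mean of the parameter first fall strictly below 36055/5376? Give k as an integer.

obs 1: x=5/2 → posterior Inverse-Gamma(19/10, 15/2)
obs 2: x=-3/2 → posterior Inverse-Gamma(12/5, 19/2)
obs 3: x=4 → posterior Inverse-Gamma(29/10, 125/8)
obs 4: x=5/4 → posterior Inverse-Gamma(17/5, 509/32)
obs 5: x=5/4 → posterior Inverse-Gamma(39/10, 259/16)
obs 6: x=-5/2 → posterior Inverse-Gamma(22/5, 331/16)
obs 7: x=-3 → posterior Inverse-Gamma(49/10, 429/16)
obs 8: x=5 → posterior Inverse-Gamma(27/5, 591/16)
obs 9: x=-1/4 → posterior Inverse-Gamma(59/10, 1191/32)
obs 10: x=5/2 → posterior Inverse-Gamma(32/5, 1255/32)
obs 11: x=-2 → posterior Inverse-Gamma(69/10, 1355/32)
obs 12: x=3 → posterior Inverse-Gamma(37/5, 1455/32)
obs 13: x=3/2 → posterior Inverse-Gamma(79/10, 1471/32)
obs 14: x=2 → posterior Inverse-Gamma(42/5, 1507/32)

k = 4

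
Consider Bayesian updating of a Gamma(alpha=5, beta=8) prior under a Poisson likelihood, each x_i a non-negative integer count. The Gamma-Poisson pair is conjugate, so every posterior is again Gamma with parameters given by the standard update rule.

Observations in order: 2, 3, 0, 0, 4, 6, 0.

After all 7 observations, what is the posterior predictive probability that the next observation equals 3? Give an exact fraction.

128022384108066558837890625/1237940039285380274899124224

obs 1: x=2 → posterior Gamma(7, 9)
obs 2: x=3 → posterior Gamma(10, 10)
obs 3: x=0 → posterior Gamma(10, 11)
obs 4: x=0 → posterior Gamma(10, 12)
obs 5: x=4 → posterior Gamma(14, 13)
obs 6: x=6 → posterior Gamma(20, 14)
obs 7: x=0 → posterior Gamma(20, 15)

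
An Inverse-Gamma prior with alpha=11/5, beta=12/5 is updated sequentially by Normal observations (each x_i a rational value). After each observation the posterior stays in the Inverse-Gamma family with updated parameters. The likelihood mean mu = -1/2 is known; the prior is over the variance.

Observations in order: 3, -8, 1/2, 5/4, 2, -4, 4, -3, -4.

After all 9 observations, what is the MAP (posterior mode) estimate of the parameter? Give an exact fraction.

obs 1: x=3 → posterior Inverse-Gamma(27/10, 341/40)
obs 2: x=-8 → posterior Inverse-Gamma(16/5, 733/20)
obs 3: x=1/2 → posterior Inverse-Gamma(37/10, 743/20)
obs 4: x=5/4 → posterior Inverse-Gamma(21/5, 6189/160)
obs 5: x=2 → posterior Inverse-Gamma(47/10, 6689/160)
obs 6: x=-4 → posterior Inverse-Gamma(26/5, 7669/160)
obs 7: x=4 → posterior Inverse-Gamma(57/10, 9289/160)
obs 8: x=-3 → posterior Inverse-Gamma(31/5, 9789/160)
obs 9: x=-4 → posterior Inverse-Gamma(67/10, 10769/160)

979/112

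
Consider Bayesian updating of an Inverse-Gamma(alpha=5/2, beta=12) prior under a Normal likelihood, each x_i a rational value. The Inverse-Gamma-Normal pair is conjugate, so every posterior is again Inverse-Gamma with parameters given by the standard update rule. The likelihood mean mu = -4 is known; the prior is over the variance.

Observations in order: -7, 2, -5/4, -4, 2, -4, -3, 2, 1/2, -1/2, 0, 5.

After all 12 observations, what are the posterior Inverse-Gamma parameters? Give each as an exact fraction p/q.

alpha=17/2, beta=4465/32

obs 1: x=-7 → posterior Inverse-Gamma(3, 33/2)
obs 2: x=2 → posterior Inverse-Gamma(7/2, 69/2)
obs 3: x=-5/4 → posterior Inverse-Gamma(4, 1225/32)
obs 4: x=-4 → posterior Inverse-Gamma(9/2, 1225/32)
obs 5: x=2 → posterior Inverse-Gamma(5, 1801/32)
obs 6: x=-4 → posterior Inverse-Gamma(11/2, 1801/32)
obs 7: x=-3 → posterior Inverse-Gamma(6, 1817/32)
obs 8: x=2 → posterior Inverse-Gamma(13/2, 2393/32)
obs 9: x=1/2 → posterior Inverse-Gamma(7, 2717/32)
obs 10: x=-1/2 → posterior Inverse-Gamma(15/2, 2913/32)
obs 11: x=0 → posterior Inverse-Gamma(8, 3169/32)
obs 12: x=5 → posterior Inverse-Gamma(17/2, 4465/32)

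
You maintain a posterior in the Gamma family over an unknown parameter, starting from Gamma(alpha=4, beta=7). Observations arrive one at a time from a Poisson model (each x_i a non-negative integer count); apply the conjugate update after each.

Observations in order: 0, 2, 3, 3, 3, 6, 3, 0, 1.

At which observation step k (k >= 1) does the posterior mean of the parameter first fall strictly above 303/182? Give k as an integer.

k = 7

obs 1: x=0 → posterior Gamma(4, 8)
obs 2: x=2 → posterior Gamma(6, 9)
obs 3: x=3 → posterior Gamma(9, 10)
obs 4: x=3 → posterior Gamma(12, 11)
obs 5: x=3 → posterior Gamma(15, 12)
obs 6: x=6 → posterior Gamma(21, 13)
obs 7: x=3 → posterior Gamma(24, 14)
obs 8: x=0 → posterior Gamma(24, 15)
obs 9: x=1 → posterior Gamma(25, 16)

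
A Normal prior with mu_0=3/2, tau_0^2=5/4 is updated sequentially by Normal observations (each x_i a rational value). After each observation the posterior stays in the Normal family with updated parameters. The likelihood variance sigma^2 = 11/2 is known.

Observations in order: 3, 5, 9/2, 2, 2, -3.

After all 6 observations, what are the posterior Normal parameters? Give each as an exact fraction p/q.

obs 1: x=3 → posterior Normal(16/9, 55/54)
obs 2: x=5 → posterior Normal(73/32, 55/64)
obs 3: x=9/2 → posterior Normal(191/74, 55/74)
obs 4: x=2 → posterior Normal(211/84, 55/84)
obs 5: x=2 → posterior Normal(231/94, 55/94)
obs 6: x=-3 → posterior Normal(201/104, 55/104)

mu_0=201/104, tau_0^2=55/104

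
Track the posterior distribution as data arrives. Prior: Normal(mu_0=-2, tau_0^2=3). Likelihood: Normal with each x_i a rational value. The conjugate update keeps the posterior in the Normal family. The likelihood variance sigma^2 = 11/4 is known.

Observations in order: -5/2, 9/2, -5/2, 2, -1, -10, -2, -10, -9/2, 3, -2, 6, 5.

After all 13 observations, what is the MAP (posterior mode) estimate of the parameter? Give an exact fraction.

-190/167

obs 1: x=-5/2 → posterior Normal(-52/23, 33/23)
obs 2: x=9/2 → posterior Normal(2/35, 33/35)
obs 3: x=-5/2 → posterior Normal(-28/47, 33/47)
obs 4: x=2 → posterior Normal(-4/59, 33/59)
obs 5: x=-1 → posterior Normal(-16/71, 33/71)
obs 6: x=-10 → posterior Normal(-136/83, 33/83)
obs 7: x=-2 → posterior Normal(-32/19, 33/95)
obs 8: x=-10 → posterior Normal(-280/107, 33/107)
obs 9: x=-9/2 → posterior Normal(-334/119, 33/119)
obs 10: x=3 → posterior Normal(-298/131, 33/131)
obs 11: x=-2 → posterior Normal(-322/143, 3/13)
obs 12: x=6 → posterior Normal(-50/31, 33/155)
obs 13: x=5 → posterior Normal(-190/167, 33/167)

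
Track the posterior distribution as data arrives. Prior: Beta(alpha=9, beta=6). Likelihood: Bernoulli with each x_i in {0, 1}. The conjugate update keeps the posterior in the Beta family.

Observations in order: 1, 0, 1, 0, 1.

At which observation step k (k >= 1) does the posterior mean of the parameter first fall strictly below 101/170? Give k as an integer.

obs 1: x=1 → posterior Beta(10, 6)
obs 2: x=0 → posterior Beta(10, 7)
obs 3: x=1 → posterior Beta(11, 7)
obs 4: x=0 → posterior Beta(11, 8)
obs 5: x=1 → posterior Beta(12, 8)

k = 2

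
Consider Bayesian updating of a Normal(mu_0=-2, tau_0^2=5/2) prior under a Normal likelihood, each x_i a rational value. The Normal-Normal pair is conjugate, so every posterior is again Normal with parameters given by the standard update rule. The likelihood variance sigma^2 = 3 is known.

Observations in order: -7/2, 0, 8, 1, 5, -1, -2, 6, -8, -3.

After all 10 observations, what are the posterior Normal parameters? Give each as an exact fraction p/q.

obs 1: x=-7/2 → posterior Normal(-59/22, 15/11)
obs 2: x=0 → posterior Normal(-59/32, 15/16)
obs 3: x=8 → posterior Normal(1/2, 5/7)
obs 4: x=1 → posterior Normal(31/52, 15/26)
obs 5: x=5 → posterior Normal(81/62, 15/31)
obs 6: x=-1 → posterior Normal(71/72, 5/12)
obs 7: x=-2 → posterior Normal(51/82, 15/41)
obs 8: x=6 → posterior Normal(111/92, 15/46)
obs 9: x=-8 → posterior Normal(31/102, 5/17)
obs 10: x=-3 → posterior Normal(1/112, 15/56)

mu_0=1/112, tau_0^2=15/56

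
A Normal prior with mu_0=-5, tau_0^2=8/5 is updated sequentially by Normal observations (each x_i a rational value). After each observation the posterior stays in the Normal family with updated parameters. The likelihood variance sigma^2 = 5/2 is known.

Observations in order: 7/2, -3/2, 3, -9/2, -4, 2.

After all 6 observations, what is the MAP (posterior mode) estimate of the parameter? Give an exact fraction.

-149/121

obs 1: x=7/2 → posterior Normal(-69/41, 40/41)
obs 2: x=-3/2 → posterior Normal(-31/19, 40/57)
obs 3: x=3 → posterior Normal(-45/73, 40/73)
obs 4: x=-9/2 → posterior Normal(-117/89, 40/89)
obs 5: x=-4 → posterior Normal(-181/105, 8/21)
obs 6: x=2 → posterior Normal(-149/121, 40/121)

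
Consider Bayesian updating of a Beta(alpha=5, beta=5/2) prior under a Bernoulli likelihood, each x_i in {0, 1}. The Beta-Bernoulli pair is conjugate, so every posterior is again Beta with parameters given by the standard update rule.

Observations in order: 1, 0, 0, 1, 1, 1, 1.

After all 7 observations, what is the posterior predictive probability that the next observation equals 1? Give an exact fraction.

20/29

obs 1: x=1 → posterior Beta(6, 5/2)
obs 2: x=0 → posterior Beta(6, 7/2)
obs 3: x=0 → posterior Beta(6, 9/2)
obs 4: x=1 → posterior Beta(7, 9/2)
obs 5: x=1 → posterior Beta(8, 9/2)
obs 6: x=1 → posterior Beta(9, 9/2)
obs 7: x=1 → posterior Beta(10, 9/2)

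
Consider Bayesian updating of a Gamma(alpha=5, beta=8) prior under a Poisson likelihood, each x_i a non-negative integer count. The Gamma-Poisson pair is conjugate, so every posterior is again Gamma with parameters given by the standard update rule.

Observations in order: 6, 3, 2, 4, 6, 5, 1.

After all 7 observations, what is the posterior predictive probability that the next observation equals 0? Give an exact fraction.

obs 1: x=6 → posterior Gamma(11, 9)
obs 2: x=3 → posterior Gamma(14, 10)
obs 3: x=2 → posterior Gamma(16, 11)
obs 4: x=4 → posterior Gamma(20, 12)
obs 5: x=6 → posterior Gamma(26, 13)
obs 6: x=5 → posterior Gamma(31, 14)
obs 7: x=1 → posterior Gamma(32, 15)

43143988327398919500410556793212890625/340282366920938463463374607431768211456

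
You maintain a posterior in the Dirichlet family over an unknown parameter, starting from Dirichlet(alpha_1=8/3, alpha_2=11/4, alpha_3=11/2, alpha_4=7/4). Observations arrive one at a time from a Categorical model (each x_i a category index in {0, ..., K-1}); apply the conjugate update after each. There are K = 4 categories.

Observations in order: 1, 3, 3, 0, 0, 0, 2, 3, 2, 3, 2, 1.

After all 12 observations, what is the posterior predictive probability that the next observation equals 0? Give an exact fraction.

obs 1: x=1 → posterior Dirichlet(8/3, 15/4, 11/2, 7/4)
obs 2: x=3 → posterior Dirichlet(8/3, 15/4, 11/2, 11/4)
obs 3: x=3 → posterior Dirichlet(8/3, 15/4, 11/2, 15/4)
obs 4: x=0 → posterior Dirichlet(11/3, 15/4, 11/2, 15/4)
obs 5: x=0 → posterior Dirichlet(14/3, 15/4, 11/2, 15/4)
obs 6: x=0 → posterior Dirichlet(17/3, 15/4, 11/2, 15/4)
obs 7: x=2 → posterior Dirichlet(17/3, 15/4, 13/2, 15/4)
obs 8: x=3 → posterior Dirichlet(17/3, 15/4, 13/2, 19/4)
obs 9: x=2 → posterior Dirichlet(17/3, 15/4, 15/2, 19/4)
obs 10: x=3 → posterior Dirichlet(17/3, 15/4, 15/2, 23/4)
obs 11: x=2 → posterior Dirichlet(17/3, 15/4, 17/2, 23/4)
obs 12: x=1 → posterior Dirichlet(17/3, 19/4, 17/2, 23/4)

17/74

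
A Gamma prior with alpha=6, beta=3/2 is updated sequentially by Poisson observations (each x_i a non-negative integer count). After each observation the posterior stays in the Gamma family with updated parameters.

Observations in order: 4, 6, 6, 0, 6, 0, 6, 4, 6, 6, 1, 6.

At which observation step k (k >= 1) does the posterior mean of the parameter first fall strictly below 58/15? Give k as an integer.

k = 6

obs 1: x=4 → posterior Gamma(10, 5/2)
obs 2: x=6 → posterior Gamma(16, 7/2)
obs 3: x=6 → posterior Gamma(22, 9/2)
obs 4: x=0 → posterior Gamma(22, 11/2)
obs 5: x=6 → posterior Gamma(28, 13/2)
obs 6: x=0 → posterior Gamma(28, 15/2)
obs 7: x=6 → posterior Gamma(34, 17/2)
obs 8: x=4 → posterior Gamma(38, 19/2)
obs 9: x=6 → posterior Gamma(44, 21/2)
obs 10: x=6 → posterior Gamma(50, 23/2)
obs 11: x=1 → posterior Gamma(51, 25/2)
obs 12: x=6 → posterior Gamma(57, 27/2)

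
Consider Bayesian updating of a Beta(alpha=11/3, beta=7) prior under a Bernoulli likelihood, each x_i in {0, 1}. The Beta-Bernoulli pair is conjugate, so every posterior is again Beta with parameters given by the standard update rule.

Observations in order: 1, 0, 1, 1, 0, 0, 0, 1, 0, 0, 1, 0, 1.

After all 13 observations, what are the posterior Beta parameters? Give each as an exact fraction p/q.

alpha=29/3, beta=14

obs 1: x=1 → posterior Beta(14/3, 7)
obs 2: x=0 → posterior Beta(14/3, 8)
obs 3: x=1 → posterior Beta(17/3, 8)
obs 4: x=1 → posterior Beta(20/3, 8)
obs 5: x=0 → posterior Beta(20/3, 9)
obs 6: x=0 → posterior Beta(20/3, 10)
obs 7: x=0 → posterior Beta(20/3, 11)
obs 8: x=1 → posterior Beta(23/3, 11)
obs 9: x=0 → posterior Beta(23/3, 12)
obs 10: x=0 → posterior Beta(23/3, 13)
obs 11: x=1 → posterior Beta(26/3, 13)
obs 12: x=0 → posterior Beta(26/3, 14)
obs 13: x=1 → posterior Beta(29/3, 14)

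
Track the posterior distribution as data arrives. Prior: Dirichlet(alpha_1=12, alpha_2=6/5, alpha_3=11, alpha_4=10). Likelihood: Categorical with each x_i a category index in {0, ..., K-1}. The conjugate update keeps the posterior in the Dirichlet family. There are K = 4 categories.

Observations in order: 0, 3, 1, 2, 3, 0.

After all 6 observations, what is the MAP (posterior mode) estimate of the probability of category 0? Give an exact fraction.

obs 1: x=0 → posterior Dirichlet(13, 6/5, 11, 10)
obs 2: x=3 → posterior Dirichlet(13, 6/5, 11, 11)
obs 3: x=1 → posterior Dirichlet(13, 11/5, 11, 11)
obs 4: x=2 → posterior Dirichlet(13, 11/5, 12, 11)
obs 5: x=3 → posterior Dirichlet(13, 11/5, 12, 12)
obs 6: x=0 → posterior Dirichlet(14, 11/5, 12, 12)

65/181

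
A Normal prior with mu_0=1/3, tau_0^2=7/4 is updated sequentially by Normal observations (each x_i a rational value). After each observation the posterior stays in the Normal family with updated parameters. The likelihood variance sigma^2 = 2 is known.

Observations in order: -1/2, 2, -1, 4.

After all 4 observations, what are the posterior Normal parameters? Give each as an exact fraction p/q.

mu_0=205/216, tau_0^2=7/18

obs 1: x=-1/2 → posterior Normal(-1/18, 14/15)
obs 2: x=2 → posterior Normal(79/132, 7/11)
obs 3: x=-1 → posterior Normal(37/174, 14/29)
obs 4: x=4 → posterior Normal(205/216, 7/18)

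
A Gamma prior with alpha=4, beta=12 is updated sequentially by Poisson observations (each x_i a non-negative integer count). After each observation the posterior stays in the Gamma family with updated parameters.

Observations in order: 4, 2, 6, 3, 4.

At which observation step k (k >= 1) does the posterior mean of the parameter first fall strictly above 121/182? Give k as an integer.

k = 2

obs 1: x=4 → posterior Gamma(8, 13)
obs 2: x=2 → posterior Gamma(10, 14)
obs 3: x=6 → posterior Gamma(16, 15)
obs 4: x=3 → posterior Gamma(19, 16)
obs 5: x=4 → posterior Gamma(23, 17)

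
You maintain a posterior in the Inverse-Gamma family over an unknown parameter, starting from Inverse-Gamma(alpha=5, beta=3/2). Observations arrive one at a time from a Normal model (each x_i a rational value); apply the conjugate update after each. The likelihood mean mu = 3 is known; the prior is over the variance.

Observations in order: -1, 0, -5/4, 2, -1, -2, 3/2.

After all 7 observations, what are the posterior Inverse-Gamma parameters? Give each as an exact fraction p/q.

obs 1: x=-1 → posterior Inverse-Gamma(11/2, 19/2)
obs 2: x=0 → posterior Inverse-Gamma(6, 14)
obs 3: x=-5/4 → posterior Inverse-Gamma(13/2, 737/32)
obs 4: x=2 → posterior Inverse-Gamma(7, 753/32)
obs 5: x=-1 → posterior Inverse-Gamma(15/2, 1009/32)
obs 6: x=-2 → posterior Inverse-Gamma(8, 1409/32)
obs 7: x=3/2 → posterior Inverse-Gamma(17/2, 1445/32)

alpha=17/2, beta=1445/32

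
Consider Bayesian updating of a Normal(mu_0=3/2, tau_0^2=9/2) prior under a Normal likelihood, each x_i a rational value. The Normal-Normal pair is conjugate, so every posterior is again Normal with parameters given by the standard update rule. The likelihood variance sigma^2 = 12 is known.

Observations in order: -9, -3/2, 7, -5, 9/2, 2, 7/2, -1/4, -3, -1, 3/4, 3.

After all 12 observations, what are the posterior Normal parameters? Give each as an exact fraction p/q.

obs 1: x=-9 → posterior Normal(-15/11, 36/11)
obs 2: x=-3/2 → posterior Normal(-39/28, 18/7)
obs 3: x=7 → posterior Normal(3/34, 36/17)
obs 4: x=-5 → posterior Normal(-27/40, 9/5)
obs 5: x=9/2 → posterior Normal(0, 36/23)
obs 6: x=2 → posterior Normal(3/13, 18/13)
obs 7: x=7/2 → posterior Normal(33/58, 36/29)
obs 8: x=-1/4 → posterior Normal(63/128, 9/8)
obs 9: x=-3 → posterior Normal(27/140, 36/35)
obs 10: x=-1 → posterior Normal(15/152, 18/19)
obs 11: x=3/4 → posterior Normal(6/41, 36/41)
obs 12: x=3 → posterior Normal(15/44, 9/11)

mu_0=15/44, tau_0^2=9/11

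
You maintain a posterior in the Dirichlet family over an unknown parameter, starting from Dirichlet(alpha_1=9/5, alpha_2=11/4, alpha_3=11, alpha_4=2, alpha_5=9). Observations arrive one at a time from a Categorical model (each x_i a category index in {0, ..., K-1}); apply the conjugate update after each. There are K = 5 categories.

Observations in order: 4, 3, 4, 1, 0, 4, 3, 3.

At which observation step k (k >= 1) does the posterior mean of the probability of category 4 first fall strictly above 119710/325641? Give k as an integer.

k = 3

obs 1: x=4 → posterior Dirichlet(9/5, 11/4, 11, 2, 10)
obs 2: x=3 → posterior Dirichlet(9/5, 11/4, 11, 3, 10)
obs 3: x=4 → posterior Dirichlet(9/5, 11/4, 11, 3, 11)
obs 4: x=1 → posterior Dirichlet(9/5, 15/4, 11, 3, 11)
obs 5: x=0 → posterior Dirichlet(14/5, 15/4, 11, 3, 11)
obs 6: x=4 → posterior Dirichlet(14/5, 15/4, 11, 3, 12)
obs 7: x=3 → posterior Dirichlet(14/5, 15/4, 11, 4, 12)
obs 8: x=3 → posterior Dirichlet(14/5, 15/4, 11, 5, 12)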